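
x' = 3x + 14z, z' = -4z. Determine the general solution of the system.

Coefficient matrix A = [[3, 14], [0, -4]].
Characteristic polynomial det(A - λI) = λ^2 + λ - 12 = 0.
Eigenvalues λ = 3, -4.
For λ=3: (A-λI) row 1 is [0, 14], so an eigenvector is (-1, 0).
For λ=-4: (A-λI) row 1 is [7, 14], so an eigenvector is (2, -1).
General solution: K_1e^(3t)(-1,0) + K_2e^(-4t)(2,-1).

x(t) = -K_1e^(3t) + 2K_2e^(-4t), z(t) = -K_2e^(-4t)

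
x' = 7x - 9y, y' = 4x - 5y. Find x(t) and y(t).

Coefficient matrix A = [[7, -9], [4, -5]].
Characteristic polynomial det(A - λI) = λ^2 - 2λ + 1 = 0.
Single eigenvalue λ = 1 with algebraic multiplicity 2.
Eigenvector v = (-3,-2); generalized eigenvector w with (A-λI)w=v is (-2,-1).
General solution: e^(t)[C_1·v + C_2·(t·v + w)].

x(t) = -3C_1e^(t) - 3C_2te^(t) - 2C_2e^(t), y(t) = -2C_1e^(t) - 2C_2te^(t) - C_2e^(t)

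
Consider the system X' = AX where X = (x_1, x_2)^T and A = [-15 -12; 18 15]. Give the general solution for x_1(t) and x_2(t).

Coefficient matrix A = [[-15, -12], [18, 15]].
Characteristic polynomial det(A - λI) = λ^2 - 9 = 0.
Eigenvalues λ = 3, -3.
For λ=3: (A-λI) row 1 is [-18, -12], so an eigenvector is (-2, 3).
For λ=-3: (A-λI) row 1 is [-12, -12], so an eigenvector is (1, -1).
General solution: K_1e^(3t)(-2,3) + K_2e^(-3t)(1,-1).

x_1(t) = -2K_1e^(3t) + K_2e^(-3t), x_2(t) = 3K_1e^(3t) - K_2e^(-3t)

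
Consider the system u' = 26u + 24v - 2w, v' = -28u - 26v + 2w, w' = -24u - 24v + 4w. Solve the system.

Coefficient matrix A = [[26, 24, -2], [-28, -26, 2], [-24, -24, 4]].
det(A - λI) = 0 gives eigenvalues λ = 4, -2, 2.
For λ=4: eigenvector (1,-1,-1).
For λ=-2: eigenvector (-4,5,4).
For λ=2: eigenvector (1,-1,0).
General solution: c_1e^(4t)(1,-1,-1) + c_2e^(-2t)(-4,5,4) + c_3e^(2t)(1,-1,0).

u(t) = c_1e^(4t) - 4c_2e^(-2t) + c_3e^(2t), v(t) = -c_1e^(4t) + 5c_2e^(-2t) - c_3e^(2t), w(t) = -c_1e^(4t) + 4c_2e^(-2t)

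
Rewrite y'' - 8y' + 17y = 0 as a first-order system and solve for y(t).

y(t) = K_1e^(4t)cos(t) + K_2e^(4t)sin(t)

Let x_1 = y, x_2 = y'. Then x_1' = x_2 and x_2' = -17x_1 + 8x_2.
A = [[0,1],[-17,8]]; det(A-λI) = λ^2 - 8λ + 17.
Eigenvalues λ = 4 ± i.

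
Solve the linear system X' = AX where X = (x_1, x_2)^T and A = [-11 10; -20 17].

x_1(t) = 2K_1e^(3t)sin(2t) - K_1e^(3t)cos(2t) - K_2e^(3t)sin(2t) - 2K_2e^(3t)cos(2t), x_2(t) = 3K_1e^(3t)sin(2t) - K_1e^(3t)cos(2t) - K_2e^(3t)sin(2t) - 3K_2e^(3t)cos(2t)

Coefficient matrix A = [[-11, 10], [-20, 17]].
Characteristic polynomial det(A - λI) = λ^2 - 6λ + 13 = 0.
Eigenvalues λ = 3 ± 2i (complex conjugate pair).
For λ=3+2i: an eigenvector is (-1,-1) - i(2,3) = (-1 - 2i, -1 - 3i).
A real fundamental pair from Re and Im of e^((3+2i)t)v: X_1 = e^(3t)(cos(2t)·(-1,-1) + sin(2t)·(2,3)), X_2 = e^(3t)(sin(2t)·(-1,-1) - cos(2t)·(2,3)).
General solution: K_1X_1 + K_2X_2.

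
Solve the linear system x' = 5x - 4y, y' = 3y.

x(t) = -2C_1e^(3t) - C_2e^(5t), y(t) = -C_1e^(3t)

Coefficient matrix A = [[5, -4], [0, 3]].
Characteristic polynomial det(A - λI) = λ^2 - 8λ + 15 = 0.
Eigenvalues λ = 3, 5.
For λ=3: (A-λI) row 1 is [2, -4], so an eigenvector is (-2, -1).
For λ=5: (A-λI) row 1 is [0, -4], so an eigenvector is (-1, 0).
General solution: C_1e^(3t)(-2,-1) + C_2e^(5t)(-1,0).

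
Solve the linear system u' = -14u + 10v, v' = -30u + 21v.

u(t) = 2c_1e^(t) - c_2e^(6t), v(t) = 3c_1e^(t) - 2c_2e^(6t)

Coefficient matrix A = [[-14, 10], [-30, 21]].
Characteristic polynomial det(A - λI) = λ^2 - 7λ + 6 = 0.
Eigenvalues λ = 1, 6.
For λ=1: (A-λI) row 1 is [-15, 10], so an eigenvector is (2, 3).
For λ=6: (A-λI) row 1 is [-20, 10], so an eigenvector is (-1, -2).
General solution: c_1e^(t)(2,3) + c_2e^(6t)(-1,-2).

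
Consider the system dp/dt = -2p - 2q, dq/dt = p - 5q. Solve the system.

Coefficient matrix A = [[-2, -2], [1, -5]].
Characteristic polynomial det(A - λI) = λ^2 + 7λ + 12 = 0.
Eigenvalues λ = -3, -4.
For λ=-3: (A-λI) row 1 is [1, -2], so an eigenvector is (-2, -1).
For λ=-4: (A-λI) row 1 is [2, -2], so an eigenvector is (-1, -1).
General solution: C_1e^(-3t)(-2,-1) + C_2e^(-4t)(-1,-1).

p(t) = -2C_1e^(-3t) - C_2e^(-4t), q(t) = -C_1e^(-3t) - C_2e^(-4t)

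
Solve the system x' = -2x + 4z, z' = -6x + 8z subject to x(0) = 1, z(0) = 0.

Coefficient matrix A = [[-2, 4], [-6, 8]].
Characteristic polynomial det(A - λI) = λ^2 - 6λ + 8 = 0.
Eigenvalues λ = 2, 4.
For λ=2: (A-λI) row 1 is [-4, 4], so an eigenvector is (-1, -1).
For λ=4: (A-λI) row 1 is [-6, 4], so an eigenvector is (2, 3).
General solution: C_1e^(2t)(-1,-1) + C_2e^(4t)(2,3).
Applying x(0)=1, z(0)=0 gives C_1=-3, C_2=-1.

x(t) = -2e^(4t) + 3e^(2t), z(t) = -3e^(4t) + 3e^(2t)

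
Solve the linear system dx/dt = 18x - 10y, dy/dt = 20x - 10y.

x(t) = K_1e^(4t)sin(2t) - 2K_1e^(4t)cos(2t) - 2K_2e^(4t)sin(2t) - K_2e^(4t)cos(2t), y(t) = K_1e^(4t)sin(2t) - 3K_1e^(4t)cos(2t) - 3K_2e^(4t)sin(2t) - K_2e^(4t)cos(2t)

Coefficient matrix A = [[18, -10], [20, -10]].
Characteristic polynomial det(A - λI) = λ^2 - 8λ + 20 = 0.
Eigenvalues λ = 4 ± 2i (complex conjugate pair).
For λ=4+2i: an eigenvector is (-2,-3) - i(1,1) = (-2 - i, -3 - i).
A real fundamental pair from Re and Im of e^((4+2i)t)v: X_1 = e^(4t)(cos(2t)·(-2,-3) + sin(2t)·(1,1)), X_2 = e^(4t)(sin(2t)·(-2,-3) - cos(2t)·(1,1)).
General solution: K_1X_1 + K_2X_2.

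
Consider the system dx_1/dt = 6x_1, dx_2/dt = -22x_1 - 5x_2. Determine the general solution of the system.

Coefficient matrix A = [[6, 0], [-22, -5]].
Characteristic polynomial det(A - λI) = λ^2 - λ - 30 = 0.
Eigenvalues λ = -5, 6.
For λ=-5: (A-λI) row 1 is [11, 0], so an eigenvector is (0, 1).
For λ=6: (A-λI) row 2 is [-22, -11], so an eigenvector is (-1, 2).
General solution: c_1e^(-5t)(0,1) + c_2e^(6t)(-1,2).

x_1(t) = -c_2e^(6t), x_2(t) = c_1e^(-5t) + 2c_2e^(6t)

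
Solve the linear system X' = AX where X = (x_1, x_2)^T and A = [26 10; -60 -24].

x_1(t) = -K_1e^(-4t) + K_2e^(6t), x_2(t) = 3K_1e^(-4t) - 2K_2e^(6t)

Coefficient matrix A = [[26, 10], [-60, -24]].
Characteristic polynomial det(A - λI) = λ^2 - 2λ - 24 = 0.
Eigenvalues λ = -4, 6.
For λ=-4: (A-λI) row 1 is [30, 10], so an eigenvector is (-1, 3).
For λ=6: (A-λI) row 1 is [20, 10], so an eigenvector is (1, -2).
General solution: K_1e^(-4t)(-1,3) + K_2e^(6t)(1,-2).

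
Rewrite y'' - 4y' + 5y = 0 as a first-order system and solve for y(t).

Let x_1 = y, x_2 = y'. Then x_1' = x_2 and x_2' = -5x_1 + 4x_2.
A = [[0,1],[-5,4]]; det(A-λI) = λ^2 - 4λ + 5.
Eigenvalues λ = 2 ± i.

y(t) = C_1e^(2t)cos(t) + C_2e^(2t)sin(t)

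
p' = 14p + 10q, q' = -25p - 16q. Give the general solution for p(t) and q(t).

p(t) = -C_1e^(-t)sin(5t) - C_1e^(-t)cos(5t) - C_2e^(-t)sin(5t) + C_2e^(-t)cos(5t), q(t) = 2C_1e^(-t)sin(5t) + C_1e^(-t)cos(5t) + C_2e^(-t)sin(5t) - 2C_2e^(-t)cos(5t)

Coefficient matrix A = [[14, 10], [-25, -16]].
Characteristic polynomial det(A - λI) = λ^2 + 2λ + 26 = 0.
Eigenvalues λ = -1 ± 5i (complex conjugate pair).
For λ=-1+5i: an eigenvector is (-1,1) - i(-1,2) = (-1 + i, 1 - 2i).
A real fundamental pair from Re and Im of e^((-1+5i)t)v: X_1 = e^(-t)(cos(5t)·(-1,1) + sin(5t)·(-1,2)), X_2 = e^(-t)(sin(5t)·(-1,1) - cos(5t)·(-1,2)).
General solution: C_1X_1 + C_2X_2.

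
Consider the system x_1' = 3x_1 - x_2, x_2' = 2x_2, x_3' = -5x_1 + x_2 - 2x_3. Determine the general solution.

x_1(t) = -K_1e^(3t) + K_2e^(2t), x_2(t) = K_2e^(2t), x_3(t) = K_1e^(3t) - K_2e^(2t) + K_3e^(-2t)

Coefficient matrix A = [[3, -1, 0], [0, 2, 0], [-5, 1, -2]].
det(A - λI) = 0 gives eigenvalues λ = 3, 2, -2.
For λ=3: eigenvector (-1,0,1).
For λ=2: eigenvector (1,1,-1).
For λ=-2: eigenvector (0,0,1).
General solution: K_1e^(3t)(-1,0,1) + K_2e^(2t)(1,1,-1) + K_3e^(-2t)(0,0,1).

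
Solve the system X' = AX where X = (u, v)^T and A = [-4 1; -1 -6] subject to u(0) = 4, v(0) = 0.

u(t) = 4te^(-5t) + 4e^(-5t), v(t) = -4te^(-5t)

Coefficient matrix A = [[-4, 1], [-1, -6]].
Characteristic polynomial det(A - λI) = λ^2 + 10λ + 25 = 0.
Single eigenvalue λ = -5 with algebraic multiplicity 2.
Eigenvector v = (-1,1); generalized eigenvector w with (A-λI)w=v is (0,-1).
General solution: e^(-5t)[c_1·v + c_2·(t·v + w)].
Applying u(0)=4, v(0)=0 gives c_1=-4, c_2=-4.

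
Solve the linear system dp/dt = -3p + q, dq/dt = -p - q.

p(t) = -K_1e^(-2t) - K_2te^(-2t) - K_2e^(-2t), q(t) = -K_1e^(-2t) - K_2te^(-2t) - 2K_2e^(-2t)

Coefficient matrix A = [[-3, 1], [-1, -1]].
Characteristic polynomial det(A - λI) = λ^2 + 4λ + 4 = 0.
Single eigenvalue λ = -2 with algebraic multiplicity 2.
Eigenvector v = (-1,-1); generalized eigenvector w with (A-λI)w=v is (-1,-2).
General solution: e^(-2t)[K_1·v + K_2·(t·v + w)].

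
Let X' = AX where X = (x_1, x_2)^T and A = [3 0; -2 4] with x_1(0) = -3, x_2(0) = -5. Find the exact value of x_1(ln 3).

A = [[3,0],[-2,4]]; eigenvalues λ = 3, 4.
Eigenvectors: (1,2) for λ=3, (0,1) for λ=4.
From the initial condition, c_1 = -3, c_2 = 1.
x_1(ln 3) = (-3)(3^3)(1) + (1)(3^4)(0) = -81.

-81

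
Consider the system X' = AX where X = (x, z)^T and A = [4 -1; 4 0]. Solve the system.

Coefficient matrix A = [[4, -1], [4, 0]].
Characteristic polynomial det(A - λI) = λ^2 - 4λ + 4 = 0.
Single eigenvalue λ = 2 with algebraic multiplicity 2.
Eigenvector v = (1,2); generalized eigenvector w with (A-λI)w=v is (2,3).
General solution: e^(2t)[c_1·v + c_2·(t·v + w)].

x(t) = c_1e^(2t) + c_2te^(2t) + 2c_2e^(2t), z(t) = 2c_1e^(2t) + 2c_2te^(2t) + 3c_2e^(2t)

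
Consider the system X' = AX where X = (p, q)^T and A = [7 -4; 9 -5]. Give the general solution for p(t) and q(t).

p(t) = -2C_1e^(t) - 2C_2te^(t) + C_2e^(t), q(t) = -3C_1e^(t) - 3C_2te^(t) + 2C_2e^(t)

Coefficient matrix A = [[7, -4], [9, -5]].
Characteristic polynomial det(A - λI) = λ^2 - 2λ + 1 = 0.
Single eigenvalue λ = 1 with algebraic multiplicity 2.
Eigenvector v = (-2,-3); generalized eigenvector w with (A-λI)w=v is (1,2).
General solution: e^(t)[C_1·v + C_2·(t·v + w)].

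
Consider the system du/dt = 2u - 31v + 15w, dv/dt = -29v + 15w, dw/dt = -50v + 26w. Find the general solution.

u(t) = c_1e^(2t) + c_2e^(t) - 3c_3e^(-4t), v(t) = c_2e^(t) - 3c_3e^(-4t), w(t) = 2c_2e^(t) - 5c_3e^(-4t)

Coefficient matrix A = [[2, -31, 15], [0, -29, 15], [0, -50, 26]].
det(A - λI) = 0 gives eigenvalues λ = 2, 1, -4.
For λ=2: eigenvector (1,0,0).
For λ=1: eigenvector (1,1,2).
For λ=-4: eigenvector (-3,-3,-5).
General solution: c_1e^(2t)(1,0,0) + c_2e^(t)(1,1,2) + c_3e^(-4t)(-3,-3,-5).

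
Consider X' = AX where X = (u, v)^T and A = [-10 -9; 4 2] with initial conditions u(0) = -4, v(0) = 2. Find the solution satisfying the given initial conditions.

u(t) = 6te^(-4t) - 4e^(-4t), v(t) = -4te^(-4t) + 2e^(-4t)

Coefficient matrix A = [[-10, -9], [4, 2]].
Characteristic polynomial det(A - λI) = λ^2 + 8λ + 16 = 0.
Single eigenvalue λ = -4 with algebraic multiplicity 2.
Eigenvector v = (3,-2); generalized eigenvector w with (A-λI)w=v is (-2,1).
General solution: e^(-4t)[c_1·v + c_2·(t·v + w)].
Applying u(0)=-4, v(0)=2 gives c_1=0, c_2=2.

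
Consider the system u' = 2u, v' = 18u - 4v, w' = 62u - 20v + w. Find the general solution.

Coefficient matrix A = [[2, 0, 0], [18, -4, 0], [62, -20, 1]].
det(A - λI) = 0 gives eigenvalues λ = 2, -4, 1.
For λ=2: eigenvector (1,3,2).
For λ=-4: eigenvector (0,1,4).
For λ=1: eigenvector (0,0,1).
General solution: K_1e^(2t)(1,3,2) + K_2e^(-4t)(0,1,4) + K_3e^(t)(0,0,1).

u(t) = K_1e^(2t), v(t) = 3K_1e^(2t) + K_2e^(-4t), w(t) = 2K_1e^(2t) + 4K_2e^(-4t) + K_3e^(t)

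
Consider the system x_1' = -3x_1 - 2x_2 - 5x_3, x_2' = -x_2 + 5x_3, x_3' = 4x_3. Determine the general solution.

x_1(t) = c_1e^(-3t) - c_2e^(4t) + c_3e^(-t), x_2(t) = c_2e^(4t) - c_3e^(-t), x_3(t) = c_2e^(4t)

Coefficient matrix A = [[-3, -2, -5], [0, -1, 5], [0, 0, 4]].
det(A - λI) = 0 gives eigenvalues λ = -3, 4, -1.
For λ=-3: eigenvector (1,0,0).
For λ=4: eigenvector (-1,1,1).
For λ=-1: eigenvector (1,-1,0).
General solution: c_1e^(-3t)(1,0,0) + c_2e^(4t)(-1,1,1) + c_3e^(-t)(1,-1,0).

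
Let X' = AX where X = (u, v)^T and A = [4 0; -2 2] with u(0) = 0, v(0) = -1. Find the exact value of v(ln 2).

A = [[4,0],[-2,2]]; eigenvalues λ = 4, 2.
Eigenvectors: (-1,1) for λ=4, (0,-1) for λ=2.
From the initial condition, c_1 = 0, c_2 = 1.
v(ln 2) = (0)(2^4)(1) + (1)(2^2)(-1) = -4.

-4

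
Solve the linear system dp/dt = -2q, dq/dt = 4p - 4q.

Coefficient matrix A = [[0, -2], [4, -4]].
Characteristic polynomial det(A - λI) = λ^2 + 4λ + 8 = 0.
Eigenvalues λ = -2 ± 2i (complex conjugate pair).
For λ=-2+2i: an eigenvector is (0,-1) - i(1,1) = (0 - i, -1 - i).
A real fundamental pair from Re and Im of e^((-2+2i)t)v: X_1 = e^(-2t)(cos(2t)·(0,-1) + sin(2t)·(1,1)), X_2 = e^(-2t)(sin(2t)·(0,-1) - cos(2t)·(1,1)).
General solution: C_1X_1 + C_2X_2.

p(t) = C_1e^(-2t)sin(2t) - C_2e^(-2t)cos(2t), q(t) = C_1e^(-2t)sin(2t) - C_1e^(-2t)cos(2t) - C_2e^(-2t)sin(2t) - C_2e^(-2t)cos(2t)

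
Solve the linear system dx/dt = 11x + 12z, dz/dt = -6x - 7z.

x(t) = c_1e^(-t) - 2c_2e^(5t), z(t) = -c_1e^(-t) + c_2e^(5t)

Coefficient matrix A = [[11, 12], [-6, -7]].
Characteristic polynomial det(A - λI) = λ^2 - 4λ - 5 = 0.
Eigenvalues λ = -1, 5.
For λ=-1: (A-λI) row 1 is [12, 12], so an eigenvector is (1, -1).
For λ=5: (A-λI) row 1 is [6, 12], so an eigenvector is (-2, 1).
General solution: c_1e^(-t)(1,-1) + c_2e^(5t)(-2,1).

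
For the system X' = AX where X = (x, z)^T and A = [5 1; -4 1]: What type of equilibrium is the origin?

A = [[5,1],[-4,1]]; det(A-λI) = λ^2 - 6λ + 9.
repeated λ = 3 with a single eigenvector.

unstable improper node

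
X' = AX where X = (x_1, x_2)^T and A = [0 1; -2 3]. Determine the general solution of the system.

x_1(t) = -C_1e^(2t) - C_2e^(t), x_2(t) = -2C_1e^(2t) - C_2e^(t)

Coefficient matrix A = [[0, 1], [-2, 3]].
Characteristic polynomial det(A - λI) = λ^2 - 3λ + 2 = 0.
Eigenvalues λ = 2, 1.
For λ=2: (A-λI) row 1 is [-2, 1], so an eigenvector is (-1, -2).
For λ=1: (A-λI) row 1 is [-1, 1], so an eigenvector is (-1, -1).
General solution: C_1e^(2t)(-1,-2) + C_2e^(t)(-1,-1).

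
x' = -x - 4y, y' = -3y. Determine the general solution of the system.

x(t) = -2c_1e^(-3t) + c_2e^(-t), y(t) = -c_1e^(-3t)

Coefficient matrix A = [[-1, -4], [0, -3]].
Characteristic polynomial det(A - λI) = λ^2 + 4λ + 3 = 0.
Eigenvalues λ = -3, -1.
For λ=-3: (A-λI) row 1 is [2, -4], so an eigenvector is (-2, -1).
For λ=-1: (A-λI) row 1 is [0, -4], so an eigenvector is (1, 0).
General solution: c_1e^(-3t)(-2,-1) + c_2e^(-t)(1,0).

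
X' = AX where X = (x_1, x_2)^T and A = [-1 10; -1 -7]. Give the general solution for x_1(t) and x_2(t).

x_1(t) = K_1e^(-4t)sin(t) - 3K_1e^(-4t)cos(t) - 3K_2e^(-4t)sin(t) - K_2e^(-4t)cos(t), x_2(t) = K_1e^(-4t)cos(t) + K_2e^(-4t)sin(t)

Coefficient matrix A = [[-1, 10], [-1, -7]].
Characteristic polynomial det(A - λI) = λ^2 + 8λ + 17 = 0.
Eigenvalues λ = -4 ± i (complex conjugate pair).
For λ=-4+i: an eigenvector is (-3,1) - i(1,0) = (-3 - i, 1).
A real fundamental pair from Re and Im of e^((-4+i)t)v: X_1 = e^(-4t)(cos(t)·(-3,1) + sin(t)·(1,0)), X_2 = e^(-4t)(sin(t)·(-3,1) - cos(t)·(1,0)).
General solution: K_1X_1 + K_2X_2.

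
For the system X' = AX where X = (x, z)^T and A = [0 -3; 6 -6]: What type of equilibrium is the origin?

A = [[0,-3],[6,-6]]; det(A-λI) = λ^2 + 6λ + 18.
λ = -3 ± 3i: negative real part.

stable spiral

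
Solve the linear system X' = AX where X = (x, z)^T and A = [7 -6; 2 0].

x(t) = 3K_1e^(3t) - 2K_2e^(4t), z(t) = 2K_1e^(3t) - K_2e^(4t)

Coefficient matrix A = [[7, -6], [2, 0]].
Characteristic polynomial det(A - λI) = λ^2 - 7λ + 12 = 0.
Eigenvalues λ = 3, 4.
For λ=3: (A-λI) row 1 is [4, -6], so an eigenvector is (3, 2).
For λ=4: (A-λI) row 1 is [3, -6], so an eigenvector is (-2, -1).
General solution: K_1e^(3t)(3,2) + K_2e^(4t)(-2,-1).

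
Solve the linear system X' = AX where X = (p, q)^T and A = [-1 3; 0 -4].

Coefficient matrix A = [[-1, 3], [0, -4]].
Characteristic polynomial det(A - λI) = λ^2 + 5λ + 4 = 0.
Eigenvalues λ = -4, -1.
For λ=-4: (A-λI) row 1 is [3, 3], so an eigenvector is (-1, 1).
For λ=-1: (A-λI) row 1 is [0, 3], so an eigenvector is (1, 0).
General solution: C_1e^(-4t)(-1,1) + C_2e^(-t)(1,0).

p(t) = -C_1e^(-4t) + C_2e^(-t), q(t) = C_1e^(-4t)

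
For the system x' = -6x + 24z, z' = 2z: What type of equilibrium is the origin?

saddle

A = [[-6,24],[0,2]]; det(A-λI) = λ^2 + 4λ - 12.
λ = 2, -6: opposite signs.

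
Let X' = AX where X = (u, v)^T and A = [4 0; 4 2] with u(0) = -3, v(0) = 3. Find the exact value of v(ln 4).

-1392

A = [[4,0],[4,2]]; eigenvalues λ = 2, 4.
Eigenvectors: (0,-1) for λ=2, (-1,-2) for λ=4.
From the initial condition, c_1 = -9, c_2 = 3.
v(ln 4) = (-9)(4^2)(-1) + (3)(4^4)(-2) = -1392.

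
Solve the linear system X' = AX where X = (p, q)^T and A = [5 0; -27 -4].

p(t) = C_2e^(5t), q(t) = C_1e^(-4t) - 3C_2e^(5t)

Coefficient matrix A = [[5, 0], [-27, -4]].
Characteristic polynomial det(A - λI) = λ^2 - λ - 20 = 0.
Eigenvalues λ = -4, 5.
For λ=-4: (A-λI) row 1 is [9, 0], so an eigenvector is (0, 1).
For λ=5: (A-λI) row 2 is [-27, -9], so an eigenvector is (1, -3).
General solution: C_1e^(-4t)(0,1) + C_2e^(5t)(1,-3).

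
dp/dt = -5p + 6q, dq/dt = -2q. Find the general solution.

Coefficient matrix A = [[-5, 6], [0, -2]].
Characteristic polynomial det(A - λI) = λ^2 + 7λ + 10 = 0.
Eigenvalues λ = -5, -2.
For λ=-5: (A-λI) row 1 is [0, 6], so an eigenvector is (-1, 0).
For λ=-2: (A-λI) row 1 is [-3, 6], so an eigenvector is (-2, -1).
General solution: C_1e^(-5t)(-1,0) + C_2e^(-2t)(-2,-1).

p(t) = -C_1e^(-5t) - 2C_2e^(-2t), q(t) = -C_2e^(-2t)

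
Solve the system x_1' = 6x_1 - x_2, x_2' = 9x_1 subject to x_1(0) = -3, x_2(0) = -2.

x_1(t) = -7te^(3t) - 3e^(3t), x_2(t) = -21te^(3t) - 2e^(3t)

Coefficient matrix A = [[6, -1], [9, 0]].
Characteristic polynomial det(A - λI) = λ^2 - 6λ + 9 = 0.
Single eigenvalue λ = 3 with algebraic multiplicity 2.
Eigenvector v = (1,3); generalized eigenvector w with (A-λI)w=v is (0,-1).
General solution: e^(3t)[C_1·v + C_2·(t·v + w)].
Applying x_1(0)=-3, x_2(0)=-2 gives C_1=-3, C_2=-7.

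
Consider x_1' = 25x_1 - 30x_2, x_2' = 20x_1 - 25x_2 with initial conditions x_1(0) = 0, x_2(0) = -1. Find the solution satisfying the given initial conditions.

x_1(t) = 3e^(5t) - 3e^(-5t), x_2(t) = 2e^(5t) - 3e^(-5t)

Coefficient matrix A = [[25, -30], [20, -25]].
Characteristic polynomial det(A - λI) = λ^2 - 25 = 0.
Eigenvalues λ = 5, -5.
For λ=5: (A-λI) row 1 is [20, -30], so an eigenvector is (3, 2).
For λ=-5: (A-λI) row 1 is [30, -30], so an eigenvector is (-1, -1).
General solution: C_1e^(5t)(3,2) + C_2e^(-5t)(-1,-1).
Applying x_1(0)=0, x_2(0)=-1 gives C_1=1, C_2=3.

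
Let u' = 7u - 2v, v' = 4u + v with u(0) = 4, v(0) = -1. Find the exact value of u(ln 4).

A = [[7,-2],[4,1]]; eigenvalues λ = 5, 3.
Eigenvectors: (1,1) for λ=5, (1,2) for λ=3.
From the initial condition, c_1 = 9, c_2 = -5.
u(ln 4) = (9)(4^5)(1) + (-5)(4^3)(1) = 8896.

8896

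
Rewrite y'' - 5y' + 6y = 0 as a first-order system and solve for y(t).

Let x_1 = y, x_2 = y'. Then x_1' = x_2 and x_2' = -6x_1 + 5x_2.
A = [[0,1],[-6,5]]; det(A-λI) = λ^2 - 5λ + 6.
Eigenvalues λ = 2, 3 with eigenvectors (1,2), (1,3).

y(t) = C_1e^(2t) + C_2e^(3t)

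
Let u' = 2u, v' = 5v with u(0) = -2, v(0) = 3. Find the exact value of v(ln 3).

729

A = [[2,0],[0,5]]; eigenvalues λ = 5, 2.
Eigenvectors: (0,-1) for λ=5, (1,0) for λ=2.
From the initial condition, c_1 = -3, c_2 = -2.
v(ln 3) = (-3)(3^5)(-1) + (-2)(3^2)(0) = 729.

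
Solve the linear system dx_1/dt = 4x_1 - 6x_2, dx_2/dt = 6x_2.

x_1(t) = -c_1e^(4t) - 3c_2e^(6t), x_2(t) = c_2e^(6t)

Coefficient matrix A = [[4, -6], [0, 6]].
Characteristic polynomial det(A - λI) = λ^2 - 10λ + 24 = 0.
Eigenvalues λ = 4, 6.
For λ=4: (A-λI) row 1 is [0, -6], so an eigenvector is (-1, 0).
For λ=6: (A-λI) row 1 is [-2, -6], so an eigenvector is (-3, 1).
General solution: c_1e^(4t)(-1,0) + c_2e^(6t)(-3,1).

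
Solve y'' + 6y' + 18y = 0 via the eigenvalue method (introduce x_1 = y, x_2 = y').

y(t) = K_1e^(-3t)cos(3t) + K_2e^(-3t)sin(3t)

Let x_1 = y, x_2 = y'. Then x_1' = x_2 and x_2' = -18x_1 - 6x_2.
A = [[0,1],[-18,-6]]; det(A-λI) = λ^2 + 6λ + 18.
Eigenvalues λ = -3 ± 3i.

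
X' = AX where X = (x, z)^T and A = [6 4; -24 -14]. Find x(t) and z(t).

Coefficient matrix A = [[6, 4], [-24, -14]].
Characteristic polynomial det(A - λI) = λ^2 + 8λ + 12 = 0.
Eigenvalues λ = -6, -2.
For λ=-6: (A-λI) row 1 is [12, 4], so an eigenvector is (-1, 3).
For λ=-2: (A-λI) row 1 is [8, 4], so an eigenvector is (-1, 2).
General solution: K_1e^(-6t)(-1,3) + K_2e^(-2t)(-1,2).

x(t) = -K_1e^(-6t) - K_2e^(-2t), z(t) = 3K_1e^(-6t) + 2K_2e^(-2t)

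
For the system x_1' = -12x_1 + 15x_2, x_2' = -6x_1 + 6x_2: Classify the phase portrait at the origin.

A = [[-12,15],[-6,6]]; det(A-λI) = λ^2 + 6λ + 18.
λ = -3 ± 3i: negative real part.

stable spiral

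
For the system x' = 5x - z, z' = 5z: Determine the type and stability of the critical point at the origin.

unstable improper node

A = [[5,-1],[0,5]]; det(A-λI) = λ^2 - 10λ + 25.
repeated λ = 5 with a single eigenvector.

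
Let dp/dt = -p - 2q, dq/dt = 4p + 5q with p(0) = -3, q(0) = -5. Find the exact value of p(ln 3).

183

A = [[-1,-2],[4,5]]; eigenvalues λ = 3, 1.
Eigenvectors: (1,-2) for λ=3, (-1,1) for λ=1.
From the initial condition, c_1 = 8, c_2 = 11.
p(ln 3) = (8)(3^3)(1) + (11)(3^1)(-1) = 183.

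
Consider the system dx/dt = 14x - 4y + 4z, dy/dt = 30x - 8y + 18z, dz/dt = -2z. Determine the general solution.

Coefficient matrix A = [[14, -4, 4], [30, -8, 18], [0, 0, -2]].
det(A - λI) = 0 gives eigenvalues λ = 2, -2, 4.
For λ=2: eigenvector (1,3,0).
For λ=-2: eigenvector (-2,-7,1).
For λ=4: eigenvector (-2,-5,0).
General solution: c_1e^(2t)(1,3,0) + c_2e^(-2t)(-2,-7,1) + c_3e^(4t)(-2,-5,0).

x(t) = c_1e^(2t) - 2c_2e^(-2t) - 2c_3e^(4t), y(t) = 3c_1e^(2t) - 7c_2e^(-2t) - 5c_3e^(4t), z(t) = c_2e^(-2t)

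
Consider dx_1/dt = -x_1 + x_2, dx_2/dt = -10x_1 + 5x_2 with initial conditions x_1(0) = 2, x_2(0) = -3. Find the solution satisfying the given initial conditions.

Coefficient matrix A = [[-1, 1], [-10, 5]].
Characteristic polynomial det(A - λI) = λ^2 - 4λ + 5 = 0.
Eigenvalues λ = 2 ± i (complex conjugate pair).
For λ=2+i: an eigenvector is (1,3) - i(0,-1) = (1, 3 + i).
A real fundamental pair from Re and Im of e^((2+i)t)v: X_1 = e^(2t)(cos(t)·(1,3) + sin(t)·(0,-1)), X_2 = e^(2t)(sin(t)·(1,3) - cos(t)·(0,-1)).
General solution: K_1X_1 + K_2X_2.
Applying x_1(0)=2, x_2(0)=-3 gives K_1=2, K_2=-9.

x_1(t) = -9e^(2t)sin(t) + 2e^(2t)cos(t), x_2(t) = -29e^(2t)sin(t) - 3e^(2t)cos(t)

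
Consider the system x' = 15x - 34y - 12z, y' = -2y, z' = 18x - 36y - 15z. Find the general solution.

x(t) = C_1e^(3t) + 2C_2e^(-2t) + 2C_3e^(-3t), y(t) = C_2e^(-2t), z(t) = C_1e^(3t) + 3C_3e^(-3t)

Coefficient matrix A = [[15, -34, -12], [0, -2, 0], [18, -36, -15]].
det(A - λI) = 0 gives eigenvalues λ = 3, -2, -3.
For λ=3: eigenvector (1,0,1).
For λ=-2: eigenvector (2,1,0).
For λ=-3: eigenvector (2,0,3).
General solution: C_1e^(3t)(1,0,1) + C_2e^(-2t)(2,1,0) + C_3e^(-3t)(2,0,3).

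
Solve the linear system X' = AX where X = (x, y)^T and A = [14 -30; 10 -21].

Coefficient matrix A = [[14, -30], [10, -21]].
Characteristic polynomial det(A - λI) = λ^2 + 7λ + 6 = 0.
Eigenvalues λ = -1, -6.
For λ=-1: (A-λI) row 1 is [15, -30], so an eigenvector is (-2, -1).
For λ=-6: (A-λI) row 1 is [20, -30], so an eigenvector is (-3, -2).
General solution: C_1e^(-t)(-2,-1) + C_2e^(-6t)(-3,-2).

x(t) = -2C_1e^(-t) - 3C_2e^(-6t), y(t) = -C_1e^(-t) - 2C_2e^(-6t)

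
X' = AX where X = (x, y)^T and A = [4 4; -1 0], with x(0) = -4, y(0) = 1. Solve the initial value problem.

x(t) = -4te^(2t) - 4e^(2t), y(t) = 2te^(2t) + e^(2t)

Coefficient matrix A = [[4, 4], [-1, 0]].
Characteristic polynomial det(A - λI) = λ^2 - 4λ + 4 = 0.
Single eigenvalue λ = 2 with algebraic multiplicity 2.
Eigenvector v = (2,-1); generalized eigenvector w with (A-λI)w=v is (3,-1).
General solution: e^(2t)[C_1·v + C_2·(t·v + w)].
Applying x(0)=-4, y(0)=1 gives C_1=1, C_2=-2.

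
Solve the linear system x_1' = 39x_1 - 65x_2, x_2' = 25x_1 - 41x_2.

x_1(t) = 3C_1e^(-t)sin(5t) + 2C_1e^(-t)cos(5t) + 2C_2e^(-t)sin(5t) - 3C_2e^(-t)cos(5t), x_2(t) = 2C_1e^(-t)sin(5t) + C_1e^(-t)cos(5t) + C_2e^(-t)sin(5t) - 2C_2e^(-t)cos(5t)

Coefficient matrix A = [[39, -65], [25, -41]].
Characteristic polynomial det(A - λI) = λ^2 + 2λ + 26 = 0.
Eigenvalues λ = -1 ± 5i (complex conjugate pair).
For λ=-1+5i: an eigenvector is (2,1) - i(3,2) = (2 - 3i, 1 - 2i).
A real fundamental pair from Re and Im of e^((-1+5i)t)v: X_1 = e^(-t)(cos(5t)·(2,1) + sin(5t)·(3,2)), X_2 = e^(-t)(sin(5t)·(2,1) - cos(5t)·(3,2)).
General solution: C_1X_1 + C_2X_2.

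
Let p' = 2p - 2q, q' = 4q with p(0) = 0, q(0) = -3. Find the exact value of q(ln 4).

A = [[2,-2],[0,4]]; eigenvalues λ = 2, 4.
Eigenvectors: (-1,0) for λ=2, (-1,1) for λ=4.
From the initial condition, c_1 = 3, c_2 = -3.
q(ln 4) = (3)(4^2)(0) + (-3)(4^4)(1) = -768.

-768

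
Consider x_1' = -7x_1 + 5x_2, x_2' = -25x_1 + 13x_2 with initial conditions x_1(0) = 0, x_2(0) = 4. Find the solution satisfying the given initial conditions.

Coefficient matrix A = [[-7, 5], [-25, 13]].
Characteristic polynomial det(A - λI) = λ^2 - 6λ + 34 = 0.
Eigenvalues λ = 3 ± 5i (complex conjugate pair).
For λ=3+5i: an eigenvector is (0,1) - i(1,2) = (0 - i, 1 - 2i).
A real fundamental pair from Re and Im of e^((3+5i)t)v: X_1 = e^(3t)(cos(5t)·(0,1) + sin(5t)·(1,2)), X_2 = e^(3t)(sin(5t)·(0,1) - cos(5t)·(1,2)).
General solution: K_1X_1 + K_2X_2.
Applying x_1(0)=0, x_2(0)=4 gives K_1=4, K_2=0.

x_1(t) = 4e^(3t)sin(5t), x_2(t) = 8e^(3t)sin(5t) + 4e^(3t)cos(5t)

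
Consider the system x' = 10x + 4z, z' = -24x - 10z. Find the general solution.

Coefficient matrix A = [[10, 4], [-24, -10]].
Characteristic polynomial det(A - λI) = λ^2 - 4 = 0.
Eigenvalues λ = 2, -2.
For λ=2: (A-λI) row 1 is [8, 4], so an eigenvector is (1, -2).
For λ=-2: (A-λI) row 1 is [12, 4], so an eigenvector is (1, -3).
General solution: K_1e^(2t)(1,-2) + K_2e^(-2t)(1,-3).

x(t) = K_1e^(2t) + K_2e^(-2t), z(t) = -2K_1e^(2t) - 3K_2e^(-2t)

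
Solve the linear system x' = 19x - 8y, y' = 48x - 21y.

Coefficient matrix A = [[19, -8], [48, -21]].
Characteristic polynomial det(A - λI) = λ^2 + 2λ - 15 = 0.
Eigenvalues λ = -5, 3.
For λ=-5: (A-λI) row 1 is [24, -8], so an eigenvector is (-1, -3).
For λ=3: (A-λI) row 1 is [16, -8], so an eigenvector is (1, 2).
General solution: c_1e^(-5t)(-1,-3) + c_2e^(3t)(1,2).

x(t) = -c_1e^(-5t) + c_2e^(3t), y(t) = -3c_1e^(-5t) + 2c_2e^(3t)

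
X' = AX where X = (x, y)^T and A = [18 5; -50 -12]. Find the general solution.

x(t) = C_1e^(3t)sin(5t) - C_2e^(3t)cos(5t), y(t) = -3C_1e^(3t)sin(5t) + C_1e^(3t)cos(5t) + C_2e^(3t)sin(5t) + 3C_2e^(3t)cos(5t)

Coefficient matrix A = [[18, 5], [-50, -12]].
Characteristic polynomial det(A - λI) = λ^2 - 6λ + 34 = 0.
Eigenvalues λ = 3 ± 5i (complex conjugate pair).
For λ=3+5i: an eigenvector is (0,1) - i(1,-3) = (0 - i, 1 + 3i).
A real fundamental pair from Re and Im of e^((3+5i)t)v: X_1 = e^(3t)(cos(5t)·(0,1) + sin(5t)·(1,-3)), X_2 = e^(3t)(sin(5t)·(0,1) - cos(5t)·(1,-3)).
General solution: C_1X_1 + C_2X_2.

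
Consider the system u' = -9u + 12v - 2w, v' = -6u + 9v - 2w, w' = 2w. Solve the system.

u(t) = K_1e^(3t) - 2K_2e^(-3t) + 2K_3e^(2t), v(t) = K_1e^(3t) - K_2e^(-3t) + 2K_3e^(2t), w(t) = K_3e^(2t)

Coefficient matrix A = [[-9, 12, -2], [-6, 9, -2], [0, 0, 2]].
det(A - λI) = 0 gives eigenvalues λ = 3, -3, 2.
For λ=3: eigenvector (1,1,0).
For λ=-3: eigenvector (-2,-1,0).
For λ=2: eigenvector (2,2,1).
General solution: K_1e^(3t)(1,1,0) + K_2e^(-3t)(-2,-1,0) + K_3e^(2t)(2,2,1).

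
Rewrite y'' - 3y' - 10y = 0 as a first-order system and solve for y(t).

Let x_1 = y, x_2 = y'. Then x_1' = x_2 and x_2' = 10x_1 + 3x_2.
A = [[0,1],[10,3]]; det(A-λI) = λ^2 - 3λ - 10.
Eigenvalues λ = -2, 5 with eigenvectors (1,-2), (1,5).

y(t) = K_1e^(-2t) + K_2e^(5t)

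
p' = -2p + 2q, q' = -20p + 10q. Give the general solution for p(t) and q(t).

p(t) = K_1e^(4t)cos(2t) + K_2e^(4t)sin(2t), q(t) = -K_1e^(4t)sin(2t) + 3K_1e^(4t)cos(2t) + 3K_2e^(4t)sin(2t) + K_2e^(4t)cos(2t)

Coefficient matrix A = [[-2, 2], [-20, 10]].
Characteristic polynomial det(A - λI) = λ^2 - 8λ + 20 = 0.
Eigenvalues λ = 4 ± 2i (complex conjugate pair).
For λ=4+2i: an eigenvector is (1,3) - i(0,-1) = (1, 3 + i).
A real fundamental pair from Re and Im of e^((4+2i)t)v: X_1 = e^(4t)(cos(2t)·(1,3) + sin(2t)·(0,-1)), X_2 = e^(4t)(sin(2t)·(1,3) - cos(2t)·(0,-1)).
General solution: K_1X_1 + K_2X_2.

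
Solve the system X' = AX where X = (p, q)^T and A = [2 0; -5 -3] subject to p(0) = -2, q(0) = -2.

Coefficient matrix A = [[2, 0], [-5, -3]].
Characteristic polynomial det(A - λI) = λ^2 + λ - 6 = 0.
Eigenvalues λ = -3, 2.
For λ=-3: (A-λI) row 1 is [5, 0], so an eigenvector is (0, 1).
For λ=2: (A-λI) row 2 is [-5, -5], so an eigenvector is (-1, 1).
General solution: c_1e^(-3t)(0,1) + c_2e^(2t)(-1,1).
Applying p(0)=-2, q(0)=-2 gives c_1=-4, c_2=2.

p(t) = -2e^(2t), q(t) = 2e^(2t) - 4e^(-3t)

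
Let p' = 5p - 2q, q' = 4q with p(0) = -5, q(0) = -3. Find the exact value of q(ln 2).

-48

A = [[5,-2],[0,4]]; eigenvalues λ = 4, 5.
Eigenvectors: (2,1) for λ=4, (-1,0) for λ=5.
From the initial condition, c_1 = -3, c_2 = -1.
q(ln 2) = (-3)(2^4)(1) + (-1)(2^5)(0) = -48.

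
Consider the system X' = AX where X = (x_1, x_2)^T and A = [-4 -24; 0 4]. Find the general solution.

Coefficient matrix A = [[-4, -24], [0, 4]].
Characteristic polynomial det(A - λI) = λ^2 - 16 = 0.
Eigenvalues λ = -4, 4.
For λ=-4: (A-λI) row 1 is [0, -24], so an eigenvector is (1, 0).
For λ=4: (A-λI) row 1 is [-8, -24], so an eigenvector is (3, -1).
General solution: C_1e^(-4t)(1,0) + C_2e^(4t)(3,-1).

x_1(t) = C_1e^(-4t) + 3C_2e^(4t), x_2(t) = -C_2e^(4t)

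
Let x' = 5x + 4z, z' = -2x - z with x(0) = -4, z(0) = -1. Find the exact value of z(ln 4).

A = [[5,4],[-2,-1]]; eigenvalues λ = 3, 1.
Eigenvectors: (-2,1) for λ=3, (-1,1) for λ=1.
From the initial condition, c_1 = 5, c_2 = -6.
z(ln 4) = (5)(4^3)(1) + (-6)(4^1)(1) = 296.

296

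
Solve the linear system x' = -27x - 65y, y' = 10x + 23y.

x(t) = -3C_1e^(-2t)sin(5t) - 2C_1e^(-2t)cos(5t) - 2C_2e^(-2t)sin(5t) + 3C_2e^(-2t)cos(5t), y(t) = C_1e^(-2t)sin(5t) + C_1e^(-2t)cos(5t) + C_2e^(-2t)sin(5t) - C_2e^(-2t)cos(5t)

Coefficient matrix A = [[-27, -65], [10, 23]].
Characteristic polynomial det(A - λI) = λ^2 + 4λ + 29 = 0.
Eigenvalues λ = -2 ± 5i (complex conjugate pair).
For λ=-2+5i: an eigenvector is (-2,1) - i(-3,1) = (-2 + 3i, 1 - i).
A real fundamental pair from Re and Im of e^((-2+5i)t)v: X_1 = e^(-2t)(cos(5t)·(-2,1) + sin(5t)·(-3,1)), X_2 = e^(-2t)(sin(5t)·(-2,1) - cos(5t)·(-3,1)).
General solution: C_1X_1 + C_2X_2.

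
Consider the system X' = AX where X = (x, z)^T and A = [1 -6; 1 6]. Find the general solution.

x(t) = 3C_1e^(3t) + 2C_2e^(4t), z(t) = -C_1e^(3t) - C_2e^(4t)

Coefficient matrix A = [[1, -6], [1, 6]].
Characteristic polynomial det(A - λI) = λ^2 - 7λ + 12 = 0.
Eigenvalues λ = 3, 4.
For λ=3: (A-λI) row 1 is [-2, -6], so an eigenvector is (3, -1).
For λ=4: (A-λI) row 1 is [-3, -6], so an eigenvector is (2, -1).
General solution: C_1e^(3t)(3,-1) + C_2e^(4t)(2,-1).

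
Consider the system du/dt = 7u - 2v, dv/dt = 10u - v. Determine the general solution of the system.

Coefficient matrix A = [[7, -2], [10, -1]].
Characteristic polynomial det(A - λI) = λ^2 - 6λ + 13 = 0.
Eigenvalues λ = 3 ± 2i (complex conjugate pair).
For λ=3+2i: an eigenvector is (1,2) - i(0,1) = (1, 2 - i).
A real fundamental pair from Re and Im of e^((3+2i)t)v: X_1 = e^(3t)(cos(2t)·(1,2) + sin(2t)·(0,1)), X_2 = e^(3t)(sin(2t)·(1,2) - cos(2t)·(0,1)).
General solution: c_1X_1 + c_2X_2.

u(t) = c_1e^(3t)cos(2t) + c_2e^(3t)sin(2t), v(t) = c_1e^(3t)sin(2t) + 2c_1e^(3t)cos(2t) + 2c_2e^(3t)sin(2t) - c_2e^(3t)cos(2t)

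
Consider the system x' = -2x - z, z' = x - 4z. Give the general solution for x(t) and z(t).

x(t) = -c_1e^(-3t) - c_2te^(-3t), z(t) = -c_1e^(-3t) - c_2te^(-3t) + c_2e^(-3t)

Coefficient matrix A = [[-2, -1], [1, -4]].
Characteristic polynomial det(A - λI) = λ^2 + 6λ + 9 = 0.
Single eigenvalue λ = -3 with algebraic multiplicity 2.
Eigenvector v = (-1,-1); generalized eigenvector w with (A-λI)w=v is (0,1).
General solution: e^(-3t)[c_1·v + c_2·(t·v + w)].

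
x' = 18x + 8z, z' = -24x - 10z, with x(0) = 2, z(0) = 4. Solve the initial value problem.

x(t) = 16e^(6t) - 14e^(2t), z(t) = -24e^(6t) + 28e^(2t)

Coefficient matrix A = [[18, 8], [-24, -10]].
Characteristic polynomial det(A - λI) = λ^2 - 8λ + 12 = 0.
Eigenvalues λ = 2, 6.
For λ=2: (A-λI) row 1 is [16, 8], so an eigenvector is (1, -2).
For λ=6: (A-λI) row 1 is [12, 8], so an eigenvector is (2, -3).
General solution: C_1e^(2t)(1,-2) + C_2e^(6t)(2,-3).
Applying x(0)=2, z(0)=4 gives C_1=-14, C_2=8.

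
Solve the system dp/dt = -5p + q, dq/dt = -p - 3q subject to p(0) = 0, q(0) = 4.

Coefficient matrix A = [[-5, 1], [-1, -3]].
Characteristic polynomial det(A - λI) = λ^2 + 8λ + 16 = 0.
Single eigenvalue λ = -4 with algebraic multiplicity 2.
Eigenvector v = (1,1); generalized eigenvector w with (A-λI)w=v is (-3,-2).
General solution: e^(-4t)[C_1·v + C_2·(t·v + w)].
Applying p(0)=0, q(0)=4 gives C_1=12, C_2=4.

p(t) = 4te^(-4t), q(t) = 4te^(-4t) + 4e^(-4t)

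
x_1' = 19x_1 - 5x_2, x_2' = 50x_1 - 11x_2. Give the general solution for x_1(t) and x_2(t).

Coefficient matrix A = [[19, -5], [50, -11]].
Characteristic polynomial det(A - λI) = λ^2 - 8λ + 41 = 0.
Eigenvalues λ = 4 ± 5i (complex conjugate pair).
For λ=4+5i: an eigenvector is (1,3) - i(0,1) = (1, 3 - i).
A real fundamental pair from Re and Im of e^((4+5i)t)v: X_1 = e^(4t)(cos(5t)·(1,3) + sin(5t)·(0,1)), X_2 = e^(4t)(sin(5t)·(1,3) - cos(5t)·(0,1)).
General solution: C_1X_1 + C_2X_2.

x_1(t) = C_1e^(4t)cos(5t) + C_2e^(4t)sin(5t), x_2(t) = C_1e^(4t)sin(5t) + 3C_1e^(4t)cos(5t) + 3C_2e^(4t)sin(5t) - C_2e^(4t)cos(5t)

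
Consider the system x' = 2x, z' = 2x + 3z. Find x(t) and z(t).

Coefficient matrix A = [[2, 0], [2, 3]].
Characteristic polynomial det(A - λI) = λ^2 - 5λ + 6 = 0.
Eigenvalues λ = 2, 3.
For λ=2: (A-λI) row 2 is [2, 1], so an eigenvector is (1, -2).
For λ=3: (A-λI) row 1 is [-1, 0], so an eigenvector is (0, -1).
General solution: C_1e^(2t)(1,-2) + C_2e^(3t)(0,-1).

x(t) = C_1e^(2t), z(t) = -2C_1e^(2t) - C_2e^(3t)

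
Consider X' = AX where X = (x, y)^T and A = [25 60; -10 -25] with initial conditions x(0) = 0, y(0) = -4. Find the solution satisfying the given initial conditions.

x(t) = -24e^(5t) + 24e^(-5t), y(t) = 8e^(5t) - 12e^(-5t)

Coefficient matrix A = [[25, 60], [-10, -25]].
Characteristic polynomial det(A - λI) = λ^2 - 25 = 0.
Eigenvalues λ = -5, 5.
For λ=-5: (A-λI) row 1 is [30, 60], so an eigenvector is (-2, 1).
For λ=5: (A-λI) row 1 is [20, 60], so an eigenvector is (3, -1).
General solution: K_1e^(-5t)(-2,1) + K_2e^(5t)(3,-1).
Applying x(0)=0, y(0)=-4 gives K_1=-12, K_2=-8.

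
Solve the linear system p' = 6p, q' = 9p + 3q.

p(t) = K_1e^(6t), q(t) = 3K_1e^(6t) + K_2e^(3t)

Coefficient matrix A = [[6, 0], [9, 3]].
Characteristic polynomial det(A - λI) = λ^2 - 9λ + 18 = 0.
Eigenvalues λ = 6, 3.
For λ=6: (A-λI) row 2 is [9, -3], so an eigenvector is (1, 3).
For λ=3: (A-λI) row 1 is [3, 0], so an eigenvector is (0, 1).
General solution: K_1e^(6t)(1,3) + K_2e^(3t)(0,1).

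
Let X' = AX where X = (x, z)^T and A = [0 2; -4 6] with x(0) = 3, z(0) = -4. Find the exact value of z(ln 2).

A = [[0,2],[-4,6]]; eigenvalues λ = 2, 4.
Eigenvectors: (-1,-1) for λ=2, (1,2) for λ=4.
From the initial condition, c_1 = -10, c_2 = -7.
z(ln 2) = (-10)(2^2)(-1) + (-7)(2^4)(2) = -184.

-184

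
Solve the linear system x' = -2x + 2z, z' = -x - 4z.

Coefficient matrix A = [[-2, 2], [-1, -4]].
Characteristic polynomial det(A - λI) = λ^2 + 6λ + 10 = 0.
Eigenvalues λ = -3 ± i (complex conjugate pair).
For λ=-3+i: an eigenvector is (-1,0) - i(-1,1) = (-1 + i, 0 - i).
A real fundamental pair from Re and Im of e^((-3+i)t)v: X_1 = e^(-3t)(cos(t)·(-1,0) + sin(t)·(-1,1)), X_2 = e^(-3t)(sin(t)·(-1,0) - cos(t)·(-1,1)).
General solution: c_1X_1 + c_2X_2.

x(t) = -c_1e^(-3t)sin(t) - c_1e^(-3t)cos(t) - c_2e^(-3t)sin(t) + c_2e^(-3t)cos(t), z(t) = c_1e^(-3t)sin(t) - c_2e^(-3t)cos(t)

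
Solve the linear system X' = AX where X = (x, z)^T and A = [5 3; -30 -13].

Coefficient matrix A = [[5, 3], [-30, -13]].
Characteristic polynomial det(A - λI) = λ^2 + 8λ + 25 = 0.
Eigenvalues λ = -4 ± 3i (complex conjugate pair).
For λ=-4+3i: an eigenvector is (0,1) - i(1,-3) = (0 - i, 1 + 3i).
A real fundamental pair from Re and Im of e^((-4+3i)t)v: X_1 = e^(-4t)(cos(3t)·(0,1) + sin(3t)·(1,-3)), X_2 = e^(-4t)(sin(3t)·(0,1) - cos(3t)·(1,-3)).
General solution: C_1X_1 + C_2X_2.

x(t) = C_1e^(-4t)sin(3t) - C_2e^(-4t)cos(3t), z(t) = -3C_1e^(-4t)sin(3t) + C_1e^(-4t)cos(3t) + C_2e^(-4t)sin(3t) + 3C_2e^(-4t)cos(3t)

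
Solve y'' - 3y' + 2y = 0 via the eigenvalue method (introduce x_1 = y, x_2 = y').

Let x_1 = y, x_2 = y'. Then x_1' = x_2 and x_2' = -2x_1 + 3x_2.
A = [[0,1],[-2,3]]; det(A-λI) = λ^2 - 3λ + 2.
Eigenvalues λ = 1, 2 with eigenvectors (1,1), (1,2).

y(t) = c_1e^(t) + c_2e^(2t)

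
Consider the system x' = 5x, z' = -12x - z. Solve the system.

x(t) = -K_2e^(5t), z(t) = K_1e^(-t) + 2K_2e^(5t)

Coefficient matrix A = [[5, 0], [-12, -1]].
Characteristic polynomial det(A - λI) = λ^2 - 4λ - 5 = 0.
Eigenvalues λ = -1, 5.
For λ=-1: (A-λI) row 1 is [6, 0], so an eigenvector is (0, 1).
For λ=5: (A-λI) row 2 is [-12, -6], so an eigenvector is (-1, 2).
General solution: K_1e^(-t)(0,1) + K_2e^(5t)(-1,2).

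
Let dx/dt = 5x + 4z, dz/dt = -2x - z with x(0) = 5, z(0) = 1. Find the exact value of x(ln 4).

A = [[5,4],[-2,-1]]; eigenvalues λ = 1, 3.
Eigenvectors: (1,-1) for λ=1, (-2,1) for λ=3.
From the initial condition, c_1 = -7, c_2 = -6.
x(ln 4) = (-7)(4^1)(1) + (-6)(4^3)(-2) = 740.

740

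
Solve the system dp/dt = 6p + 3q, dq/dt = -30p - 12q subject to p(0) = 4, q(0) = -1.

Coefficient matrix A = [[6, 3], [-30, -12]].
Characteristic polynomial det(A - λI) = λ^2 + 6λ + 18 = 0.
Eigenvalues λ = -3 ± 3i (complex conjugate pair).
For λ=-3+3i: an eigenvector is (1,-3) - i(0,-1) = (1, -3 + i).
A real fundamental pair from Re and Im of e^((-3+3i)t)v: X_1 = e^(-3t)(cos(3t)·(1,-3) + sin(3t)·(0,-1)), X_2 = e^(-3t)(sin(3t)·(1,-3) - cos(3t)·(0,-1)).
General solution: c_1X_1 + c_2X_2.
Applying p(0)=4, q(0)=-1 gives c_1=4, c_2=11.

p(t) = 11e^(-3t)sin(3t) + 4e^(-3t)cos(3t), q(t) = -37e^(-3t)sin(3t) - e^(-3t)cos(3t)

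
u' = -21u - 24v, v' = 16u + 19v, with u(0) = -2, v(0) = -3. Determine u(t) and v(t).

Coefficient matrix A = [[-21, -24], [16, 19]].
Characteristic polynomial det(A - λI) = λ^2 + 2λ - 15 = 0.
Eigenvalues λ = 3, -5.
For λ=3: (A-λI) row 1 is [-24, -24], so an eigenvector is (-1, 1).
For λ=-5: (A-λI) row 1 is [-16, -24], so an eigenvector is (3, -2).
General solution: K_1e^(3t)(-1,1) + K_2e^(-5t)(3,-2).
Applying u(0)=-2, v(0)=-3 gives K_1=-13, K_2=-5.

u(t) = 13e^(3t) - 15e^(-5t), v(t) = -13e^(3t) + 10e^(-5t)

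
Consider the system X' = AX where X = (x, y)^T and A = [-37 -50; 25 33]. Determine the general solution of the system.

x(t) = c_1e^(-2t)sin(5t) - 3c_1e^(-2t)cos(5t) - 3c_2e^(-2t)sin(5t) - c_2e^(-2t)cos(5t), y(t) = -c_1e^(-2t)sin(5t) + 2c_1e^(-2t)cos(5t) + 2c_2e^(-2t)sin(5t) + c_2e^(-2t)cos(5t)

Coefficient matrix A = [[-37, -50], [25, 33]].
Characteristic polynomial det(A - λI) = λ^2 + 4λ + 29 = 0.
Eigenvalues λ = -2 ± 5i (complex conjugate pair).
For λ=-2+5i: an eigenvector is (-3,2) - i(1,-1) = (-3 - i, 2 + i).
A real fundamental pair from Re and Im of e^((-2+5i)t)v: X_1 = e^(-2t)(cos(5t)·(-3,2) + sin(5t)·(1,-1)), X_2 = e^(-2t)(sin(5t)·(-3,2) - cos(5t)·(1,-1)).
General solution: c_1X_1 + c_2X_2.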